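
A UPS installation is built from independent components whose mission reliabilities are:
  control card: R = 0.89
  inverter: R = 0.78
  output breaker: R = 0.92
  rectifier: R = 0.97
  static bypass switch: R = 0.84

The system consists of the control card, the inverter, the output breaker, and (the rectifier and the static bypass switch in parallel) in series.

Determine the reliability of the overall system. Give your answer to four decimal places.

0.6356

Parallel (rectifier and static bypass switch): 1 − (1 − 0.970000)(1 − 0.840000) = 0.995200
Series (control card, inverter, output breaker, and [0.995200]): 0.890000 × 0.780000 × 0.920000 × 0.995200 = 0.6356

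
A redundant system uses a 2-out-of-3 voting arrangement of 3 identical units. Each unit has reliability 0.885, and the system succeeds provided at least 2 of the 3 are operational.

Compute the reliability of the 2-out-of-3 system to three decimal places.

0.963

R = Σ_{i=2}^{3} C(3,i) p^i (1−p)^{3−i} with p = 0.885
C(3,2)·0.885^2·0.115^1 = 0.27021
C(3,3)·0.885^3·0.115^0 = 0.69315
Sum = 0.963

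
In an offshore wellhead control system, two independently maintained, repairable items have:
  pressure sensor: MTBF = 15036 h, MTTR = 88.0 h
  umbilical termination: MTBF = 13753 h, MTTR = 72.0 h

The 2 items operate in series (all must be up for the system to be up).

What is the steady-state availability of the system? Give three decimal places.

0.989

A(pressure sensor) = MTBF/(MTBF+MTTR) = 15036/(15036+88.0) = 0.994181
A(umbilical termination) = MTBF/(MTBF+MTTR) = 13753/(13753+72.0) = 0.994792
Series availability: 0.994181 × 0.994792 = 0.989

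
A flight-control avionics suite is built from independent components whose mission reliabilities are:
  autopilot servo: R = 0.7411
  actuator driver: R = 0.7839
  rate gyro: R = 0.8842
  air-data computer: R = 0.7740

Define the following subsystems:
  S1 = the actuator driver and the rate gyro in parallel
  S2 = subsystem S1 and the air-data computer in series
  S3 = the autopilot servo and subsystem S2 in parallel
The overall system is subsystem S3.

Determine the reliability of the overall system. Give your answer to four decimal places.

0.9365

Parallel (actuator driver and rate gyro): 1 − (1 − 0.783900)(1 − 0.884200) = 0.974976
Series ([0.974976] and air-data computer): 0.974976 × 0.774000 = 0.754631
Parallel (autopilot servo and [0.754631]): 1 − (1 − 0.741100)(1 − 0.754631) = 0.9365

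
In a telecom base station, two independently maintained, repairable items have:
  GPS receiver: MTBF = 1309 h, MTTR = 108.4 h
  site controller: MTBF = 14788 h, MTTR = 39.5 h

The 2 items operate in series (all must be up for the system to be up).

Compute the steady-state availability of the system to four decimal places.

0.9211

A(GPS receiver) = MTBF/(MTBF+MTTR) = 1309/(1309+108.4) = 0.923522
A(site controller) = MTBF/(MTBF+MTTR) = 14788/(14788+39.5) = 0.997336
Series availability: 0.923522 × 0.997336 = 0.9211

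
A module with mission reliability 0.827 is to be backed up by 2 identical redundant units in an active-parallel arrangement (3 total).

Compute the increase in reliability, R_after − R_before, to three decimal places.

0.168

R_before = 0.827
R_after = 1 − (1 − 0.827)^3 = 0.995
ΔR = 0.995 − 0.827 = 0.168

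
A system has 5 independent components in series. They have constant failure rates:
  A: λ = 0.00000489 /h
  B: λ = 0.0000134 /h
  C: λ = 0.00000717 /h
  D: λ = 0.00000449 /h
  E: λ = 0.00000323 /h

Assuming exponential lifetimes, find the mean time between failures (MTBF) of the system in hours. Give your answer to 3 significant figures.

Series of exponential components: λ_sys = Σ λ_i
λ_sys = 0.00000489 + 0.0000134 + 0.00000717 + 0.00000449 + 0.00000323 = 3.3180e-05 /h
MTBF = 1 / λ_sys = 30100 h

30100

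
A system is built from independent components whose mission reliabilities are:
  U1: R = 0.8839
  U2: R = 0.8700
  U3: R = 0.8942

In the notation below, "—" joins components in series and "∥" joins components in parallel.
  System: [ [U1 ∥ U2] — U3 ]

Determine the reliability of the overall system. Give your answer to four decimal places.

0.8807

Parallel (U1 and U2): 1 − (1 − 0.883900)(1 − 0.870000) = 0.984907
Series ([0.984907] and U3): 0.984907 × 0.894200 = 0.8807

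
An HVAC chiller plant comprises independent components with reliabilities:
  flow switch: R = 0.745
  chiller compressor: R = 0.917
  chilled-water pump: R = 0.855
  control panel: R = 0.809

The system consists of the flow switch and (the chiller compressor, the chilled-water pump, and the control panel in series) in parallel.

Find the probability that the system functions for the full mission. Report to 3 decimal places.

0.907

Series (chiller compressor, chilled-water pump, and control panel): 0.91700 × 0.85500 × 0.80900 = 0.63428
Parallel (flow switch and [0.63428]): 1 − (1 − 0.74500)(1 − 0.63428) = 0.907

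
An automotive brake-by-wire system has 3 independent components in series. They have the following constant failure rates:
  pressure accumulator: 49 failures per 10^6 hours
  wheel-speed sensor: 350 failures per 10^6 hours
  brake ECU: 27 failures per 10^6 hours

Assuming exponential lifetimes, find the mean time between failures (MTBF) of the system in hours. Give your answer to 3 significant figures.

2350

Series of exponential components: λ_sys = Σ λ_i
λ_sys = 0.000049 + 0.00035 + 0.000027 = 4.2600e-04 /h
MTBF = 1 / λ_sys = 2350 h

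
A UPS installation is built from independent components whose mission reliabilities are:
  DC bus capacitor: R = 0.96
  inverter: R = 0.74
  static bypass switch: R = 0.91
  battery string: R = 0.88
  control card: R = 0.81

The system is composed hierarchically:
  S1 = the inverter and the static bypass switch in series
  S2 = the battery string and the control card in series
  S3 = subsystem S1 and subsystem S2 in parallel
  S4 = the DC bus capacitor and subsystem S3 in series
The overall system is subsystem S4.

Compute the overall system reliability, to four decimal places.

Series (inverter and static bypass switch): 0.740000 × 0.910000 = 0.673400
Series (battery string and control card): 0.880000 × 0.810000 = 0.712800
Parallel ([0.673400] and [0.712800]): 1 − (1 − 0.673400)(1 − 0.712800) = 0.906200
Series (DC bus capacitor and [0.906200]): 0.960000 × 0.906200 = 0.8700

0.8700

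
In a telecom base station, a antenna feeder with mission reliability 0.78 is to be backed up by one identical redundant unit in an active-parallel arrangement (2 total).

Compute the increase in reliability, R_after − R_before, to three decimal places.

R_before = 0.78
R_after = 1 − (1 − 0.78)^2 = 0.952
ΔR = 0.952 − 0.78 = 0.172

0.172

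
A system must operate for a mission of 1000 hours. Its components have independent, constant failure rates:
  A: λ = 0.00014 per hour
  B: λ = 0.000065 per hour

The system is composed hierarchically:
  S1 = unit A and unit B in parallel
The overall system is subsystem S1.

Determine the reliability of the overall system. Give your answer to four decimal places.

R(A) = exp(−0.00014 × 1000) = 0.869358
R(B) = exp(−0.000065 × 1000) = 0.937067
Parallel (A and B): 1 − (1 − 0.869358)(1 − 0.937067) = 0.9918

0.9918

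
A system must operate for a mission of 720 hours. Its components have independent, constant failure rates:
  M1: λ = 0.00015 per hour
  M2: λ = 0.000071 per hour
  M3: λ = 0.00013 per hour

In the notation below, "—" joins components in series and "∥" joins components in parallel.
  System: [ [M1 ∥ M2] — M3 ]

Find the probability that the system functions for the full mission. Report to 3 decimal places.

R(M1) = exp(−0.00015 × 720) = 0.89763
R(M2) = exp(−0.000071 × 720) = 0.95016
R(M3) = exp(−0.00013 × 720) = 0.91065
Parallel (M1 and M2): 1 − (1 − 0.89763)(1 − 0.95016) = 0.99490
Series ([0.99490] and M3): 0.99490 × 0.91065 = 0.906

0.906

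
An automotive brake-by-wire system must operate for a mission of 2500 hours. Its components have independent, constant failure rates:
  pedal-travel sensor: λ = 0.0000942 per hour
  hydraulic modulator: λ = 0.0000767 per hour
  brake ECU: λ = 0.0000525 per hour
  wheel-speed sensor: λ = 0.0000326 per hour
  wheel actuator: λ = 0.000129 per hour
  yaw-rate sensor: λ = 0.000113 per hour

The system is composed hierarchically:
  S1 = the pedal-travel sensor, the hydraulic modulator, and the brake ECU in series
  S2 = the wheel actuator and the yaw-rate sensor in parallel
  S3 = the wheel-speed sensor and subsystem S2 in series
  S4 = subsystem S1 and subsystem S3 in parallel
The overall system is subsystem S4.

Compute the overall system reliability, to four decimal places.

R(pedal-travel sensor) = exp(−0.0000942 × 2500) = 0.790176
R(hydraulic modulator) = exp(−0.0000767 × 2500) = 0.825513
R(brake ECU) = exp(−0.0000525 × 2500) = 0.876998
R(wheel-speed sensor) = exp(−0.0000326 × 2500) = 0.921733
R(wheel actuator) = exp(−0.000129 × 2500) = 0.724336
R(yaw-rate sensor) = exp(−0.000113 × 2500) = 0.753897
Series (pedal-travel sensor, hydraulic modulator, and brake ECU): 0.790176 × 0.825513 × 0.876998 = 0.572066
Parallel (wheel actuator and yaw-rate sensor): 1 − (1 − 0.724336)(1 − 0.753897) = 0.932158
Series (wheel-speed sensor and [0.932158]): 0.921733 × 0.932158 = 0.859201
Parallel ([0.572066] and [0.859201]): 1 − (1 − 0.572066)(1 − 0.859201) = 0.9397

0.9397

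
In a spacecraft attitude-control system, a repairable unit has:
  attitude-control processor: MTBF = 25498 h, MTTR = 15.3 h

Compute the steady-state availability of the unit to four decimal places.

A(attitude-control processor) = MTBF/(MTBF+MTTR) = 25498/(25498+15.3) = 0.9994

0.9994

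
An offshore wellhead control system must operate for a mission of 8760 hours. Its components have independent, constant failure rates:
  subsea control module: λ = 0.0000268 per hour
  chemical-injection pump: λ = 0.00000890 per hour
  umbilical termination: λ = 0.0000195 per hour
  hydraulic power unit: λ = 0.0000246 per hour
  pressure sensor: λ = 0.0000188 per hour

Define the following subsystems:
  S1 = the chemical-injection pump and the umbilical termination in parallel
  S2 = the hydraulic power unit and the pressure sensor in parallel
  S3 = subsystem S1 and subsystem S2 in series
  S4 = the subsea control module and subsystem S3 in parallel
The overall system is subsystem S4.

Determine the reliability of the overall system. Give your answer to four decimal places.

0.9914

R(subsea control module) = exp(−0.0000268 × 8760) = 0.790754
R(chemical-injection pump) = exp(−0.00000890 × 8760) = 0.924998
R(umbilical termination) = exp(−0.0000195 × 8760) = 0.842973
R(hydraulic power unit) = exp(−0.0000246 × 8760) = 0.806141
R(pressure sensor) = exp(−0.0000188 × 8760) = 0.848158
Parallel (chemical-injection pump and umbilical termination): 1 − (1 − 0.924998)(1 − 0.842973) = 0.988223
Parallel (hydraulic power unit and pressure sensor): 1 − (1 − 0.806141)(1 − 0.848158) = 0.970564
Series ([0.988223] and [0.970564]): 0.988223 × 0.970564 = 0.959134
Parallel (subsea control module and [0.959134]): 1 − (1 − 0.790754)(1 − 0.959134) = 0.9914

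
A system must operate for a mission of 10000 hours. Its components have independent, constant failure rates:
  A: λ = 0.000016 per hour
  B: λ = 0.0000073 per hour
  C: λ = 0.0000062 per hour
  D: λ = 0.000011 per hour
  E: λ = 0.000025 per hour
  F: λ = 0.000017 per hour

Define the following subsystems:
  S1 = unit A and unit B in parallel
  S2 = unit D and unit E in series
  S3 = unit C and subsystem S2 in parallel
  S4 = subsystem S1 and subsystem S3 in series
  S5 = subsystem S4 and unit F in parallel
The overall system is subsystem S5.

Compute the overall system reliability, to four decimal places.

0.9956

R(A) = exp(−0.000016 × 10000) = 0.852144
R(B) = exp(−0.0000073 × 10000) = 0.929601
R(C) = exp(−0.0000062 × 10000) = 0.939883
R(D) = exp(−0.000011 × 10000) = 0.895834
R(E) = exp(−0.000025 × 10000) = 0.778801
R(F) = exp(−0.000017 × 10000) = 0.843665
Parallel (A and B): 1 − (1 − 0.852144)(1 − 0.929601) = 0.989591
Series (D and E): 0.895834 × 0.778801 = 0.697676
Parallel (C and [0.697676]): 1 − (1 − 0.939883)(1 − 0.697676) = 0.981825
Series ([0.989591] and [0.981825]): 0.989591 × 0.981825 = 0.971605
Parallel ([0.971605] and F): 1 − (1 − 0.971605)(1 − 0.843665) = 0.9956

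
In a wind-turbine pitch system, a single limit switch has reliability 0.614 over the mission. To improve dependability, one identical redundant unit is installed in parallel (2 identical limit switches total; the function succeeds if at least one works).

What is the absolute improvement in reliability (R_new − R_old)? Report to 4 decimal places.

R_before = 0.614
R_after = 1 − (1 − 0.614)^2 = 0.8510
ΔR = 0.8510 − 0.614 = 0.2370

0.2370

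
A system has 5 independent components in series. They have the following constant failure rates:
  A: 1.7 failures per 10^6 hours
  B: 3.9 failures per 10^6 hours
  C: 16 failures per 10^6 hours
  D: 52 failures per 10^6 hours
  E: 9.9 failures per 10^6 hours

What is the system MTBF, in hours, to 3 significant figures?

Series of exponential components: λ_sys = Σ λ_i
λ_sys = 0.0000017 + 0.0000039 + 0.000016 + 0.000052 + 0.0000099 = 8.3500e-05 /h
MTBF = 1 / λ_sys = 12000 h

12000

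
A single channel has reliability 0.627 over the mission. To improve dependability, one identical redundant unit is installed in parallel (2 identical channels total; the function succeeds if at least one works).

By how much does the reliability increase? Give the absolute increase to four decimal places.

0.2339

R_before = 0.627
R_after = 1 − (1 − 0.627)^2 = 0.8609
ΔR = 0.8609 − 0.627 = 0.2339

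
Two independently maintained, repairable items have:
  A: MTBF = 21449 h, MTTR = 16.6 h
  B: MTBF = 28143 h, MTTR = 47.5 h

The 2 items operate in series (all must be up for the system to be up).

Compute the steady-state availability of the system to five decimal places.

0.99754

A(A) = MTBF/(MTBF+MTTR) = 21449/(21449+16.6) = 0.999227
A(B) = MTBF/(MTBF+MTTR) = 28143/(28143+47.5) = 0.998315
Series availability: 0.999227 × 0.998315 = 0.99754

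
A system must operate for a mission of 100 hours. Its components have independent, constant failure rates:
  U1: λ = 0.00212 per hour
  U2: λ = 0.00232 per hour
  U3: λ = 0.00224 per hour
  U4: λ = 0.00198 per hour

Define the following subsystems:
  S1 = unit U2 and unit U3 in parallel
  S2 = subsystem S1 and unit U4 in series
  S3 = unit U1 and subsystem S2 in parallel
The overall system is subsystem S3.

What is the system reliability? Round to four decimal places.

0.9592

R(U1) = exp(−0.00212 × 100) = 0.808965
R(U2) = exp(−0.00232 × 100) = 0.792946
R(U3) = exp(−0.00224 × 100) = 0.799315
R(U4) = exp(−0.00198 × 100) = 0.820370
Parallel (U2 and U3): 1 − (1 − 0.792946)(1 − 0.799315) = 0.958447
Series ([0.958447] and U4): 0.958447 × 0.820370 = 0.786281
Parallel (U1 and [0.786281]): 1 − (1 − 0.808965)(1 − 0.786281) = 0.9592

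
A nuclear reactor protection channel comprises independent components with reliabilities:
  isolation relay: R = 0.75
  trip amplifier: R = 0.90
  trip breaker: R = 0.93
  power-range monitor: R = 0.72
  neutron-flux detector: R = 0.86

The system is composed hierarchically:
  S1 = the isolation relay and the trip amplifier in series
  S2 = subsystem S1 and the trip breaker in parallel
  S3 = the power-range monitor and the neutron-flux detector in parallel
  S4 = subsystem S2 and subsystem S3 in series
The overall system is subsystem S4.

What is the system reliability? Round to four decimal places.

Series (isolation relay and trip amplifier): 0.750000 × 0.900000 = 0.675000
Parallel ([0.675000] and trip breaker): 1 − (1 − 0.675000)(1 − 0.930000) = 0.977250
Parallel (power-range monitor and neutron-flux detector): 1 − (1 − 0.720000)(1 − 0.860000) = 0.960800
Series ([0.977250] and [0.960800]): 0.977250 × 0.960800 = 0.9389

0.9389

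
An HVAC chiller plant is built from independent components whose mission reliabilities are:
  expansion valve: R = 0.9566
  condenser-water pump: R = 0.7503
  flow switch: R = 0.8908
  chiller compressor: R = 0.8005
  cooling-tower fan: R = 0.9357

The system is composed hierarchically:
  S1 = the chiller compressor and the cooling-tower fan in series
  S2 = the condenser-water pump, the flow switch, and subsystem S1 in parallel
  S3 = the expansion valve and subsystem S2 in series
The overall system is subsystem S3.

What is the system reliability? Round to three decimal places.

Series (chiller compressor and cooling-tower fan): 0.80050 × 0.93570 = 0.74903
Parallel (condenser-water pump, flow switch, and [0.74903]): 1 − (1 − 0.75030)(1 − 0.89080)(1 − 0.74903) = 0.99316
Series (expansion valve and [0.99316]): 0.95660 × 0.99316 = 0.950

0.950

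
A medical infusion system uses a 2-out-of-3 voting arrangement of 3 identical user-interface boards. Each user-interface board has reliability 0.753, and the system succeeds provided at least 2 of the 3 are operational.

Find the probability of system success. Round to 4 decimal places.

0.8471

R = Σ_{i=2}^{3} C(3,i) p^i (1−p)^{3−i} with p = 0.753
C(3,2)·0.753^2·0.247^1 = 0.420154
C(3,3)·0.753^3·0.247^0 = 0.426958
Sum = 0.8471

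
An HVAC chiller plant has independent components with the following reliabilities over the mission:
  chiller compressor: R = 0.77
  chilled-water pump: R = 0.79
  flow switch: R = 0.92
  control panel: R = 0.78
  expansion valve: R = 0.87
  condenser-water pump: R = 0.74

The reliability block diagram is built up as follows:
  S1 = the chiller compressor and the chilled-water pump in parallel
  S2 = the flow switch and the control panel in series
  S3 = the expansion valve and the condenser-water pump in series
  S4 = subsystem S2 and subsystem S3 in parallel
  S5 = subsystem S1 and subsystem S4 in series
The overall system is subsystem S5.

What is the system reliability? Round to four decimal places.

Parallel (chiller compressor and chilled-water pump): 1 − (1 − 0.770000)(1 − 0.790000) = 0.951700
Series (flow switch and control panel): 0.920000 × 0.780000 = 0.717600
Series (expansion valve and condenser-water pump): 0.870000 × 0.740000 = 0.643800
Parallel ([0.717600] and [0.643800]): 1 − (1 − 0.717600)(1 − 0.643800) = 0.899409
Series ([0.951700] and [0.899409]): 0.951700 × 0.899409 = 0.8560

0.8560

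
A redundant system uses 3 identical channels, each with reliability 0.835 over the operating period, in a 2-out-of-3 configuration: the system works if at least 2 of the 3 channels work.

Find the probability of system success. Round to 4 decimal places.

R = Σ_{i=2}^{3} C(3,i) p^i (1−p)^{3−i} with p = 0.835
C(3,2)·0.835^2·0.165^1 = 0.345126
C(3,3)·0.835^3·0.165^0 = 0.582183
Sum = 0.9273

0.9273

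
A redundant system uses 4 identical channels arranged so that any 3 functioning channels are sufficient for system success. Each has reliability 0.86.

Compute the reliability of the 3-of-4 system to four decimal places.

R = Σ_{i=3}^{4} C(4,i) p^i (1−p)^{4−i} with p = 0.86
C(4,3)·0.86^3·0.14^1 = 0.356191
C(4,4)·0.86^4·0.14^0 = 0.547008
Sum = 0.9032

0.9032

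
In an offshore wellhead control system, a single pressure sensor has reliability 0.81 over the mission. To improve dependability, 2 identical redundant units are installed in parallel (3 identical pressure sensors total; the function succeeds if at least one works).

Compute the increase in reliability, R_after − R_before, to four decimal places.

0.1831

R_before = 0.81
R_after = 1 − (1 − 0.81)^3 = 0.9931
ΔR = 0.9931 − 0.81 = 0.1831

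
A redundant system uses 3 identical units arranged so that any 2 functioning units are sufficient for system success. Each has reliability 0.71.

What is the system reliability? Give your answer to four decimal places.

0.7965

R = Σ_{i=2}^{3} C(3,i) p^i (1−p)^{3−i} with p = 0.71
C(3,2)·0.71^2·0.29^1 = 0.438567
C(3,3)·0.71^3·0.29^0 = 0.357911
Sum = 0.7965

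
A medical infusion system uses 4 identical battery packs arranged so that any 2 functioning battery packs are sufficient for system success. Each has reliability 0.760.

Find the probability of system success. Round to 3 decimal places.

R = Σ_{i=2}^{4} C(4,i) p^i (1−p)^{4−i} with p = 0.760
C(4,2)·0.760^2·0.240^2 = 0.19962
C(4,3)·0.760^3·0.240^1 = 0.42142
C(4,4)·0.760^4·0.240^0 = 0.33362
Sum = 0.955

0.955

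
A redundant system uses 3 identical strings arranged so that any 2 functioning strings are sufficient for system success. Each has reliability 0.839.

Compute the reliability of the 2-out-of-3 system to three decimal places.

0.931

R = Σ_{i=2}^{3} C(3,i) p^i (1−p)^{3−i} with p = 0.839
C(3,2)·0.839^2·0.161^1 = 0.33999
C(3,3)·0.839^3·0.161^0 = 0.59059
Sum = 0.931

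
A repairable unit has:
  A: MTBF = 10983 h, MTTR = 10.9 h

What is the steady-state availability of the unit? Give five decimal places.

A(A) = MTBF/(MTBF+MTTR) = 10983/(10983+10.9) = 0.99901

0.99901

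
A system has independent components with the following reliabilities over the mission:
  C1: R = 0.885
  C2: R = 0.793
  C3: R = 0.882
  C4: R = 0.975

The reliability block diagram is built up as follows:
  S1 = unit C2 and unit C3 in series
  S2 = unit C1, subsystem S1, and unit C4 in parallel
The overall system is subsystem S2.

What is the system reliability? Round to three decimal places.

0.999

Series (C2 and C3): 0.79300 × 0.88200 = 0.69943
Parallel (C1, [0.69943], and C4): 1 − (1 − 0.88500)(1 − 0.69943)(1 − 0.97500) = 0.999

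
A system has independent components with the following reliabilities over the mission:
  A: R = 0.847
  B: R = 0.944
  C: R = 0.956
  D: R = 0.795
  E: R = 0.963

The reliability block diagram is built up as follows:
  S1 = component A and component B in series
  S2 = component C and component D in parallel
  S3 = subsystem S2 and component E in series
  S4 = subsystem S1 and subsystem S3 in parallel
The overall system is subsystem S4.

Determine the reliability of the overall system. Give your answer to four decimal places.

0.9908

Series (A and B): 0.847000 × 0.944000 = 0.799568
Parallel (C and D): 1 − (1 − 0.956000)(1 − 0.795000) = 0.990980
Series ([0.990980] and E): 0.990980 × 0.963000 = 0.954314
Parallel ([0.799568] and [0.954314]): 1 − (1 − 0.799568)(1 − 0.954314) = 0.9908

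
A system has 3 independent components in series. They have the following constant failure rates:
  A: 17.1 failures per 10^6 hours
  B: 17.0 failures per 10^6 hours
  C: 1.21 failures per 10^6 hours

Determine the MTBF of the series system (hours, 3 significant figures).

28300

Series of exponential components: λ_sys = Σ λ_i
λ_sys = 0.0000171 + 0.0000170 + 0.00000121 = 3.5310e-05 /h
MTBF = 1 / λ_sys = 28300 h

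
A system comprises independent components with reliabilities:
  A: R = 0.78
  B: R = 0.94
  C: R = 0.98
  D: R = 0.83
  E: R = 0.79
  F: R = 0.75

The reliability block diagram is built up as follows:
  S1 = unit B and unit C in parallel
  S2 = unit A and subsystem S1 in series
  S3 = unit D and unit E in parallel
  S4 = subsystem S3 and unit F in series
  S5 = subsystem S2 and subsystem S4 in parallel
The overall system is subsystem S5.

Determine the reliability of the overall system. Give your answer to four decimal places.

Parallel (B and C): 1 − (1 − 0.940000)(1 − 0.980000) = 0.998800
Series (A and [0.998800]): 0.780000 × 0.998800 = 0.779064
Parallel (D and E): 1 − (1 − 0.830000)(1 − 0.790000) = 0.964300
Series ([0.964300] and F): 0.964300 × 0.750000 = 0.723225
Parallel ([0.779064] and [0.723225]): 1 − (1 − 0.779064)(1 − 0.723225) = 0.9389

0.9389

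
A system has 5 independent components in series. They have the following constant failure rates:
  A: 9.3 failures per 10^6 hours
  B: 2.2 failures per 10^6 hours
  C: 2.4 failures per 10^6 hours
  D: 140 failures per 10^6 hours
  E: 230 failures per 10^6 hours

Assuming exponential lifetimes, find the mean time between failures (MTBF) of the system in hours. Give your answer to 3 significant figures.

2600

Series of exponential components: λ_sys = Σ λ_i
λ_sys = 0.0000093 + 0.0000022 + 0.0000024 + 0.00014 + 0.00023 = 3.8390e-04 /h
MTBF = 1 / λ_sys = 2600 h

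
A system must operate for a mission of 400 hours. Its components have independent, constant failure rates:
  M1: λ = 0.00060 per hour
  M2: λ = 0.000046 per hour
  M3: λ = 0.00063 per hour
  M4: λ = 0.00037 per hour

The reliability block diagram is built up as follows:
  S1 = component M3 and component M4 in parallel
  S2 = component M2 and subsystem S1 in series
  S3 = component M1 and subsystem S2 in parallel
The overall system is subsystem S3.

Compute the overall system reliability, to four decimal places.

0.9897

R(M1) = exp(−0.00060 × 400) = 0.786628
R(M2) = exp(−0.000046 × 400) = 0.981768
R(M3) = exp(−0.00063 × 400) = 0.777245
R(M4) = exp(−0.00037 × 400) = 0.862431
Parallel (M3 and M4): 1 − (1 − 0.777245)(1 − 0.862431) = 0.969356
Series (M2 and [0.969356]): 0.981768 × 0.969356 = 0.951683
Parallel (M1 and [0.951683]): 1 − (1 − 0.786628)(1 − 0.951683) = 0.9897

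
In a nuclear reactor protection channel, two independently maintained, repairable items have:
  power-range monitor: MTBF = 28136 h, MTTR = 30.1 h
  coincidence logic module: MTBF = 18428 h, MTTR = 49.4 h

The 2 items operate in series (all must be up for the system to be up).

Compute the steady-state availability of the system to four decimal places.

A(power-range monitor) = MTBF/(MTBF+MTTR) = 28136/(28136+30.1) = 0.998931
A(coincidence logic module) = MTBF/(MTBF+MTTR) = 18428/(18428+49.4) = 0.997326
Series availability: 0.998931 × 0.997326 = 0.9963

0.9963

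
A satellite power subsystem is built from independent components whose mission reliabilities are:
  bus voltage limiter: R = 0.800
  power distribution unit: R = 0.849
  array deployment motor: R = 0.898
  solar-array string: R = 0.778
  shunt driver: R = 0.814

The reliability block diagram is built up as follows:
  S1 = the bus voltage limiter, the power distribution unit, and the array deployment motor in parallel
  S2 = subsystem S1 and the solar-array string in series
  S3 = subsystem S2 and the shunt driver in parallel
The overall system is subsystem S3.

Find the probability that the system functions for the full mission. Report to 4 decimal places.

0.9583

Parallel (bus voltage limiter, power distribution unit, and array deployment motor): 1 − (1 − 0.800000)(1 − 0.849000)(1 − 0.898000) = 0.996920
Series ([0.996920] and solar-array string): 0.996920 × 0.778000 = 0.775604
Parallel ([0.775604] and shunt driver): 1 − (1 − 0.775604)(1 − 0.814000) = 0.9583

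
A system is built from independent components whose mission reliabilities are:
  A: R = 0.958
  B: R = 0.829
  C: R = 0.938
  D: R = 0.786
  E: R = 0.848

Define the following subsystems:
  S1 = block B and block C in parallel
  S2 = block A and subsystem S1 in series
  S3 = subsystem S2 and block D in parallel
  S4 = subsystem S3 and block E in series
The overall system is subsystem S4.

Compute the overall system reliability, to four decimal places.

Parallel (B and C): 1 − (1 − 0.829000)(1 − 0.938000) = 0.989398
Series (A and [0.989398]): 0.958000 × 0.989398 = 0.947843
Parallel ([0.947843] and D): 1 − (1 − 0.947843)(1 − 0.786000) = 0.988838
Series ([0.988838] and E): 0.988838 × 0.848000 = 0.8385

0.8385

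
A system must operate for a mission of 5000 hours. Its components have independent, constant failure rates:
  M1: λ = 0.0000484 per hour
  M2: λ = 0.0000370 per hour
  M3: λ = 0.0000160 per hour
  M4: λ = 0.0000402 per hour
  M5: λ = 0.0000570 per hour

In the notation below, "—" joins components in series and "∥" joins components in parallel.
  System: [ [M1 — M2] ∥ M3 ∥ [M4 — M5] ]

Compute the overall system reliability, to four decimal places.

R(M1) = exp(−0.0000484 × 5000) = 0.785056
R(M2) = exp(−0.0000370 × 5000) = 0.831104
R(M3) = exp(−0.0000160 × 5000) = 0.923116
R(M4) = exp(−0.0000402 × 5000) = 0.817912
R(M5) = exp(−0.0000570 × 5000) = 0.752014
Series (M1 and M2): 0.785056 × 0.831104 = 0.652463
Series (M4 and M5): 0.817912 × 0.752014 = 0.615081
Parallel ([0.652463], M3, and [0.615081]): 1 − (1 − 0.652463)(1 − 0.923116)(1 − 0.615081) = 0.9897

0.9897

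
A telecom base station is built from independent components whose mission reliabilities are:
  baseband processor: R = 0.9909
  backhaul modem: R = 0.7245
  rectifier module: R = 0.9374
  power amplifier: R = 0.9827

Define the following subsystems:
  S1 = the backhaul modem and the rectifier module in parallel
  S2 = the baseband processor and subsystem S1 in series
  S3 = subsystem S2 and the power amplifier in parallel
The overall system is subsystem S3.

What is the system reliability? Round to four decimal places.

0.9995

Parallel (backhaul modem and rectifier module): 1 − (1 − 0.724500)(1 − 0.937400) = 0.982754
Series (baseband processor and [0.982754]): 0.990900 × 0.982754 = 0.973811
Parallel ([0.973811] and power amplifier): 1 − (1 − 0.973811)(1 − 0.982700) = 0.9995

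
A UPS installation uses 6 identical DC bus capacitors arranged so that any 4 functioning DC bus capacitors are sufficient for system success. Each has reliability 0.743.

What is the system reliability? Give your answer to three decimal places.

0.819

R = Σ_{i=4}^{6} C(6,i) p^i (1−p)^{6−i} with p = 0.743
C(6,4)·0.743^4·0.257^2 = 0.30193
C(6,5)·0.743^5·0.257^1 = 0.34916
C(6,6)·0.743^6·0.257^0 = 0.16824
Sum = 0.819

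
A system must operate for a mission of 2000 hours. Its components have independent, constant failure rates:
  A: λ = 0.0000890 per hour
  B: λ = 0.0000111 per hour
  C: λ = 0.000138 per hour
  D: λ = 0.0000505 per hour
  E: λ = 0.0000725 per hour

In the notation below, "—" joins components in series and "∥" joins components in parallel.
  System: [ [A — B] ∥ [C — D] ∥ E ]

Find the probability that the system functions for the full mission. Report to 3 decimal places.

R(A) = exp(−0.0000890 × 2000) = 0.83694
R(B) = exp(−0.0000111 × 2000) = 0.97804
R(C) = exp(−0.000138 × 2000) = 0.75881
R(D) = exp(−0.0000505 × 2000) = 0.90393
R(E) = exp(−0.0000725 × 2000) = 0.86502
Series (A and B): 0.83694 × 0.97804 = 0.81856
Series (C and D): 0.75881 × 0.90393 = 0.68591
Parallel ([0.81856], [0.68591], and E): 1 − (1 − 0.81856)(1 − 0.68591)(1 − 0.86502) = 0.992

0.992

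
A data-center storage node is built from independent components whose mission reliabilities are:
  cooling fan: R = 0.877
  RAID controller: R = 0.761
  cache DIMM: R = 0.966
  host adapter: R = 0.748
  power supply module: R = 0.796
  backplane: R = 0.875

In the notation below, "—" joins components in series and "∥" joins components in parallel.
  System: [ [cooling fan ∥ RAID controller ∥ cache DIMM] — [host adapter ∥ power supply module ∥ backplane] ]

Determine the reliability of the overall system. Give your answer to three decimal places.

Parallel (cooling fan, RAID controller, and cache DIMM): 1 − (1 − 0.87700)(1 − 0.76100)(1 − 0.96600) = 0.99900
Parallel (host adapter, power supply module, and backplane): 1 − (1 − 0.74800)(1 − 0.79600)(1 − 0.87500) = 0.99357
Series ([0.99900] and [0.99357]): 0.99900 × 0.99357 = 0.993

0.993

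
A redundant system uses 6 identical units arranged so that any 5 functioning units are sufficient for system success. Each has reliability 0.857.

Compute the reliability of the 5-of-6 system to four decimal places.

R = Σ_{i=5}^{6} C(6,i) p^i (1−p)^{6−i} with p = 0.857
C(6,5)·0.857^5·0.143^1 = 0.396635
C(6,6)·0.857^6·0.143^0 = 0.396173
Sum = 0.7928

0.7928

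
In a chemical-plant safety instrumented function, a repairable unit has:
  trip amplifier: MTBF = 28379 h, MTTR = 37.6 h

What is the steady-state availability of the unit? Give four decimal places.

0.9987

A(trip amplifier) = MTBF/(MTBF+MTTR) = 28379/(28379+37.6) = 0.9987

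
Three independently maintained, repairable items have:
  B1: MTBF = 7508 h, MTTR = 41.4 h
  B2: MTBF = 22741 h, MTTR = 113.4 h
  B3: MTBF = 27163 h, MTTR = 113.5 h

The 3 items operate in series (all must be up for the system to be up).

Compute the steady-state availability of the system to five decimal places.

0.98546

A(B1) = MTBF/(MTBF+MTTR) = 7508/(7508+41.4) = 0.994516
A(B2) = MTBF/(MTBF+MTTR) = 22741/(22741+113.4) = 0.995038
A(B3) = MTBF/(MTBF+MTTR) = 27163/(27163+113.5) = 0.995839
Series availability: 0.994516 × 0.995038 × 0.995839 = 0.98546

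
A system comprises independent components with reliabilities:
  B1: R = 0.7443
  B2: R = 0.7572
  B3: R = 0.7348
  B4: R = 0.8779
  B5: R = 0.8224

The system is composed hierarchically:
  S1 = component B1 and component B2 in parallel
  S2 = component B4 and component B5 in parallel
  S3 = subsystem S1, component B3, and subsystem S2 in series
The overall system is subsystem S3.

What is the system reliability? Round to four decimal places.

Parallel (B1 and B2): 1 − (1 − 0.744300)(1 − 0.757200) = 0.937916
Parallel (B4 and B5): 1 − (1 − 0.877900)(1 − 0.822400) = 0.978315
Series ([0.937916], B3, and [0.978315]): 0.937916 × 0.734800 × 0.978315 = 0.6742

0.6742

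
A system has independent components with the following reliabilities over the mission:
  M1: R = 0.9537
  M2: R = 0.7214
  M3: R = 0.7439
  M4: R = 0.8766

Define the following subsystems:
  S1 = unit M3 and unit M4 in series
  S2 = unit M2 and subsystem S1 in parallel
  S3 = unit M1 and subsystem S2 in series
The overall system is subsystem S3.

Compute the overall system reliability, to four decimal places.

Series (M3 and M4): 0.743900 × 0.876600 = 0.652103
Parallel (M2 and [0.652103]): 1 − (1 − 0.721400)(1 − 0.652103) = 0.903076
Series (M1 and [0.903076]): 0.953700 × 0.903076 = 0.8613

0.8613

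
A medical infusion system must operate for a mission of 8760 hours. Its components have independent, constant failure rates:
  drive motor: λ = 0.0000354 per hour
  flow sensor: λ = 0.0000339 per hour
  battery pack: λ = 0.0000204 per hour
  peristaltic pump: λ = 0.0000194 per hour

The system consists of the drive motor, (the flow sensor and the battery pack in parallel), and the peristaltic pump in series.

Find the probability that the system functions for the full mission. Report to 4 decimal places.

R(drive motor) = exp(−0.0000354 × 8760) = 0.733371
R(flow sensor) = exp(−0.0000339 × 8760) = 0.743071
R(battery pack) = exp(−0.0000204 × 8760) = 0.836353
R(peristaltic pump) = exp(−0.0000194 × 8760) = 0.843712
Parallel (flow sensor and battery pack): 1 − (1 − 0.743071)(1 − 0.836353) = 0.957954
Series (drive motor, [0.957954], and peristaltic pump): 0.733371 × 0.957954 × 0.843712 = 0.5927

0.5927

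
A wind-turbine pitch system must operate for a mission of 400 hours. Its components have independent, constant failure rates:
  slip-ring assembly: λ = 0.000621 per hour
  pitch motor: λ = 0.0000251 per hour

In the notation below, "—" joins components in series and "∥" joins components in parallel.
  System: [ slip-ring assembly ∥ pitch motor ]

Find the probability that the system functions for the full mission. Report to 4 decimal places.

R(slip-ring assembly) = exp(−0.000621 × 400) = 0.780048
R(pitch motor) = exp(−0.0000251 × 400) = 0.990010
Parallel (slip-ring assembly and pitch motor): 1 − (1 − 0.780048)(1 − 0.990010) = 0.9978

0.9978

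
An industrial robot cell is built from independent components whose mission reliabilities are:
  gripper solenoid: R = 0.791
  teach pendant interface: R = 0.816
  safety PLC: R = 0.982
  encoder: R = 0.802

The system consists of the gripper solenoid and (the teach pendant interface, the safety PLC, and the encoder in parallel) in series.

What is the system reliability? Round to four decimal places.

0.7905

Parallel (teach pendant interface, safety PLC, and encoder): 1 − (1 − 0.816000)(1 − 0.982000)(1 − 0.802000) = 0.999344
Series (gripper solenoid and [0.999344]): 0.791000 × 0.999344 = 0.7905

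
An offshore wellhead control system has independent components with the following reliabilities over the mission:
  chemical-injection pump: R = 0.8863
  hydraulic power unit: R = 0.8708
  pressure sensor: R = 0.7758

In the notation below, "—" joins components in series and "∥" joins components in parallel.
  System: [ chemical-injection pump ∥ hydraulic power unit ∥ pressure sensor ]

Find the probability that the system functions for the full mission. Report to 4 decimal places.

0.9967

Parallel (chemical-injection pump, hydraulic power unit, and pressure sensor): 1 − (1 − 0.886300)(1 − 0.870800)(1 − 0.775800) = 0.9967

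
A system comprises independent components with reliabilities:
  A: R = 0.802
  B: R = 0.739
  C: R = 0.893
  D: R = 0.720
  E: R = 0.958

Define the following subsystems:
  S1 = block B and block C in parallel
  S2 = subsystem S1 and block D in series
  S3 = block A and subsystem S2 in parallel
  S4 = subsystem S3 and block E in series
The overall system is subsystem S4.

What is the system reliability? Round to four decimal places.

Parallel (B and C): 1 − (1 − 0.739000)(1 − 0.893000) = 0.972073
Series ([0.972073] and D): 0.972073 × 0.720000 = 0.699893
Parallel (A and [0.699893]): 1 − (1 − 0.802000)(1 − 0.699893) = 0.940579
Series ([0.940579] and E): 0.940579 × 0.958000 = 0.9011

0.9011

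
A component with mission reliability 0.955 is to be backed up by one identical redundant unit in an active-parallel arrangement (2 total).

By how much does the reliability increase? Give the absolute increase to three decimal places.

R_before = 0.955
R_after = 1 − (1 − 0.955)^2 = 0.998
ΔR = 0.998 − 0.955 = 0.043

0.043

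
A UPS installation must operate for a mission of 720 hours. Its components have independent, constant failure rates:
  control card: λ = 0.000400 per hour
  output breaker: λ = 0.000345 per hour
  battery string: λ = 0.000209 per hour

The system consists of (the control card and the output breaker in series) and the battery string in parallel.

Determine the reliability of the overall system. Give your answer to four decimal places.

R(control card) = exp(−0.000400 × 720) = 0.749762
R(output breaker) = exp(−0.000345 × 720) = 0.780048
R(battery string) = exp(−0.000209 × 720) = 0.860295
Series (control card and output breaker): 0.749762 × 0.780048 = 0.584850
Parallel ([0.584850] and battery string): 1 − (1 − 0.584850)(1 − 0.860295) = 0.9420

0.9420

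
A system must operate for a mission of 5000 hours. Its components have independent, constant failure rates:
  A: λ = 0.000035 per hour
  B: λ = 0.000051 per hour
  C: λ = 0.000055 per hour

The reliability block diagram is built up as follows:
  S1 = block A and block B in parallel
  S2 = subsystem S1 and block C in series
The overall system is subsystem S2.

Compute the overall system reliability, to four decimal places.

0.7321

R(A) = exp(−0.000035 × 5000) = 0.839457
R(B) = exp(−0.000051 × 5000) = 0.774916
R(C) = exp(−0.000055 × 5000) = 0.759572
Parallel (A and B): 1 − (1 − 0.839457)(1 − 0.774916) = 0.963864
Series ([0.963864] and C): 0.963864 × 0.759572 = 0.7321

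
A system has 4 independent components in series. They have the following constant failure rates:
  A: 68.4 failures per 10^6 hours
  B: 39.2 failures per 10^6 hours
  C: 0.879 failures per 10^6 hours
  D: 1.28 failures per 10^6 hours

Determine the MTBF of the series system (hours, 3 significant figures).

9110

Series of exponential components: λ_sys = Σ λ_i
λ_sys = 0.0000684 + 0.0000392 + 0.000000879 + 0.00000128 = 1.0976e-04 /h
MTBF = 1 / λ_sys = 9110 h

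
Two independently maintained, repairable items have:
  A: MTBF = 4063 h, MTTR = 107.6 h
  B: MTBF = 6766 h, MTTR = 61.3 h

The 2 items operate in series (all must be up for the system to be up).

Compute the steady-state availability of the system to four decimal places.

0.9655

A(A) = MTBF/(MTBF+MTTR) = 4063/(4063+107.6) = 0.974200
A(B) = MTBF/(MTBF+MTTR) = 6766/(6766+61.3) = 0.991021
Series availability: 0.974200 × 0.991021 = 0.9655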